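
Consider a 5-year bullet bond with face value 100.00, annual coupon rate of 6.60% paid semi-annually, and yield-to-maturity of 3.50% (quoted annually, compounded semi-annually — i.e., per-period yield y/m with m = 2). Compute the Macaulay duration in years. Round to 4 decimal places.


Coupon per period c = face * coupon_rate / m = 3.300000
Periods per year m = 2; per-period yield y/m = 0.017500
Number of cashflows N = 10
Cashflows (t years, CF_t, discount factor 1/(1+y/m)^(m*t), PV):
  t = 0.5000: CF_t = 3.300000, DF = 0.982801, PV = 3.243243
  t = 1.0000: CF_t = 3.300000, DF = 0.965898, PV = 3.187463
  t = 1.5000: CF_t = 3.300000, DF = 0.949285, PV = 3.132641
  t = 2.0000: CF_t = 3.300000, DF = 0.932959, PV = 3.078763
  t = 2.5000: CF_t = 3.300000, DF = 0.916913, PV = 3.025811
  t = 3.0000: CF_t = 3.300000, DF = 0.901143, PV = 2.973770
  t = 3.5000: CF_t = 3.300000, DF = 0.885644, PV = 2.922624
  t = 4.0000: CF_t = 3.300000, DF = 0.870412, PV = 2.872358
  t = 4.5000: CF_t = 3.300000, DF = 0.855441, PV = 2.822956
  t = 5.0000: CF_t = 103.300000, DF = 0.840729, PV = 86.847264
Price P = sum_t PV_t = 114.106896
Macaulay numerator sum_t t * PV_t:
  t * PV_t at t = 0.5000: 1.621622
  t * PV_t at t = 1.0000: 3.187463
  t * PV_t at t = 1.5000: 4.698962
  t * PV_t at t = 2.0000: 6.157526
  t * PV_t at t = 2.5000: 7.564528
  t * PV_t at t = 3.0000: 8.921311
  t * PV_t at t = 3.5000: 10.229186
  t * PV_t at t = 4.0000: 11.489433
  t * PV_t at t = 4.5000: 12.703304
  t * PV_t at t = 5.0000: 434.236321
Macaulay duration D = (sum_t t * PV_t) / P = 500.809656 / 114.106896 = 4.388952

Answer: Macaulay duration = 4.3890 years


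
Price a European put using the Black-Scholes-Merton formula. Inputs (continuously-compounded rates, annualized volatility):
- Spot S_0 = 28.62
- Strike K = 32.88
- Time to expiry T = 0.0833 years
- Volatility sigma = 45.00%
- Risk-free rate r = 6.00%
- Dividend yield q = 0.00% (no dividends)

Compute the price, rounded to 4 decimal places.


Answer: Price = 4.4083

Derivation:
d1 = (ln(S/K) + (r - q + 0.5*sigma^2) * T) / (sigma * sqrt(T)) = -0.96495817
d2 = d1 - sigma * sqrt(T) = -1.09483600
exp(-rT) = 0.99501447; exp(-qT) = 1.00000000
P = K * exp(-rT) * N(-d2) - S_0 * exp(-qT) * N(-d1)
N(-d1) = 0.83271712; N(-d2) = 0.86320575
P = 32.8800 * 0.99501447 * 0.86320575 - 28.6200 * 1.00000000 * 0.83271712 = 4.4083


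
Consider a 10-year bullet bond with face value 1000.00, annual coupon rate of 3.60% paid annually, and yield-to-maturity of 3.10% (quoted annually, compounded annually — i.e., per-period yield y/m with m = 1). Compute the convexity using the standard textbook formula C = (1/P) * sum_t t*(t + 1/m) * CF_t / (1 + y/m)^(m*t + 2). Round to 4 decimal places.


Coupon per period c = face * coupon_rate / m = 36.000000
Periods per year m = 1; per-period yield y/m = 0.031000
Number of cashflows N = 10
Cashflows (t years, CF_t, discount factor 1/(1+y/m)^(m*t), PV):
  t = 1.0000: CF_t = 36.000000, DF = 0.969932, PV = 34.917556
  t = 2.0000: CF_t = 36.000000, DF = 0.940768, PV = 33.867658
  t = 3.0000: CF_t = 36.000000, DF = 0.912481, PV = 32.849329
  t = 4.0000: CF_t = 36.000000, DF = 0.885045, PV = 31.861619
  t = 5.0000: CF_t = 36.000000, DF = 0.858434, PV = 30.903607
  t = 6.0000: CF_t = 36.000000, DF = 0.832622, PV = 29.974401
  t = 7.0000: CF_t = 36.000000, DF = 0.807587, PV = 29.073134
  t = 8.0000: CF_t = 36.000000, DF = 0.783305, PV = 28.198966
  t = 9.0000: CF_t = 36.000000, DF = 0.759752, PV = 27.351082
  t = 10.0000: CF_t = 1036.000000, DF = 0.736908, PV = 763.436821
Price P = sum_t PV_t = 1042.434173
Convexity numerator sum_t t*(t + 1/m) * CF_t / (1+y/m)^(m*t + 2):
  t = 1.0000: term = 65.698658
  t = 2.0000: term = 191.169714
  t = 3.0000: term = 370.843286
  t = 4.0000: term = 599.488015
  t = 5.0000: term = 872.194008
  t = 6.0000: term = 1184.356557
  t = 7.0000: term = 1531.660598
  t = 8.0000: term = 1910.065870
  t = 9.0000: term = 2315.792761
  t = 10.0000: term = 79003.886638
Convexity = (1/P) * sum = 88045.156104 / 1042.434173 = 84.461118

Answer: Convexity = 84.4611


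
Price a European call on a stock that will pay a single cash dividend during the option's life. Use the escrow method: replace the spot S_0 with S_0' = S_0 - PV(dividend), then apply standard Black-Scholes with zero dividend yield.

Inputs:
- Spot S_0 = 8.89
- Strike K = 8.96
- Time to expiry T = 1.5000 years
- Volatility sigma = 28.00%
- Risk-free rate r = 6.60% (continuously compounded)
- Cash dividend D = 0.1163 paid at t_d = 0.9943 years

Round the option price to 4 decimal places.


PV(D) = D * exp(-r * t_d) = 0.1163 * 0.93648310 = 0.10891298
S_0' = S_0 - PV(D) = 8.8900 - 0.10891298 = 8.78108702
d1 = (ln(S_0'/K) + (r + sigma^2/2)*T) / (sigma*sqrt(T)) = 0.40133717
d2 = d1 - sigma*sqrt(T) = 0.05840860
exp(-rT) = 0.90574271
N(d1) = 0.65591405; N(d2) = 0.52328842
C = S_0' * N(d1) - K * exp(-rT) * N(d2) = 8.78108702 * 0.65591405 - 8.9600 * 0.90574271 * 0.52328842 = 1.5129

Answer: Price = 1.5129


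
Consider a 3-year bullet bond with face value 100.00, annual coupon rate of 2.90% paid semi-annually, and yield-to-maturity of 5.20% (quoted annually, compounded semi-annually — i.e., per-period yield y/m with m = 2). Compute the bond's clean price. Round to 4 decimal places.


Coupon per period c = face * coupon_rate / m = 1.450000
Periods per year m = 2; per-period yield y/m = 0.026000
Number of cashflows N = 6
Cashflows (t years, CF_t, discount factor 1/(1+y/m)^(m*t), PV):
  t = 0.5000: CF_t = 1.450000, DF = 0.974659, PV = 1.413255
  t = 1.0000: CF_t = 1.450000, DF = 0.949960, PV = 1.377442
  t = 1.5000: CF_t = 1.450000, DF = 0.925887, PV = 1.342536
  t = 2.0000: CF_t = 1.450000, DF = 0.902424, PV = 1.308515
  t = 2.5000: CF_t = 1.450000, DF = 0.879555, PV = 1.275355
  t = 3.0000: CF_t = 101.450000, DF = 0.857266, PV = 86.969683
Price P = sum_t PV_t = 93.686786

Answer: Price = 93.6868


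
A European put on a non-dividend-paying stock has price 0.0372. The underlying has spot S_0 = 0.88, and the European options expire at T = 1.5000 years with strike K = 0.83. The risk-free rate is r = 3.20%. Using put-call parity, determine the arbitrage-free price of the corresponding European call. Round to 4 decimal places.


Put-call parity: C - P = S_0 * exp(-qT) - K * exp(-rT).
S_0 * exp(-qT) = 0.8800 * 1.00000000 = 0.88000000
K * exp(-rT) = 0.8300 * 0.95313379 = 0.79110104
C = P + S*exp(-qT) - K*exp(-rT)
C = 0.0372 + 0.88000000 - 0.79110104 = 0.1261

Answer: Call price = 0.1261


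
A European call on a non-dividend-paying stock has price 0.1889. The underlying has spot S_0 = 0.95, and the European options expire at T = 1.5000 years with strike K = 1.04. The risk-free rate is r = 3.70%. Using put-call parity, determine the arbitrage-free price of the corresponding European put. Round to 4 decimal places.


Answer: Put price = 0.2228

Derivation:
Put-call parity: C - P = S_0 * exp(-qT) - K * exp(-rT).
S_0 * exp(-qT) = 0.9500 * 1.00000000 = 0.95000000
K * exp(-rT) = 1.0400 * 0.94601202 = 0.98385250
P = C - S*exp(-qT) + K*exp(-rT)
P = 0.1889 - 0.95000000 + 0.98385250 = 0.2228


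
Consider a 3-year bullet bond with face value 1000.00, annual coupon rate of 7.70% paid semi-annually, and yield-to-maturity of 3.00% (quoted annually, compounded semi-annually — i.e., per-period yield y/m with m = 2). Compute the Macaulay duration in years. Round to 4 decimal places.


Coupon per period c = face * coupon_rate / m = 38.500000
Periods per year m = 2; per-period yield y/m = 0.015000
Number of cashflows N = 6
Cashflows (t years, CF_t, discount factor 1/(1+y/m)^(m*t), PV):
  t = 0.5000: CF_t = 38.500000, DF = 0.985222, PV = 37.931034
  t = 1.0000: CF_t = 38.500000, DF = 0.970662, PV = 37.370477
  t = 1.5000: CF_t = 38.500000, DF = 0.956317, PV = 36.818204
  t = 2.0000: CF_t = 38.500000, DF = 0.942184, PV = 36.274093
  t = 2.5000: CF_t = 38.500000, DF = 0.928260, PV = 35.738023
  t = 3.0000: CF_t = 1038.500000, DF = 0.914542, PV = 949.752067
Price P = sum_t PV_t = 1133.883898
Macaulay numerator sum_t t * PV_t:
  t * PV_t at t = 0.5000: 18.965517
  t * PV_t at t = 1.0000: 37.370477
  t * PV_t at t = 1.5000: 55.227306
  t * PV_t at t = 2.0000: 72.548186
  t * PV_t at t = 2.5000: 89.345056
  t * PV_t at t = 3.0000: 2849.256201
Macaulay duration D = (sum_t t * PV_t) / P = 3122.712744 / 1133.883898 = 2.753997

Answer: Macaulay duration = 2.7540 years


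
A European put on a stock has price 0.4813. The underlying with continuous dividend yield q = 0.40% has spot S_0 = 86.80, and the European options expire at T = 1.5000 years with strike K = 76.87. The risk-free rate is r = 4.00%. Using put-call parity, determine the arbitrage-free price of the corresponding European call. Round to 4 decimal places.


Answer: Call price = 14.3686

Derivation:
Put-call parity: C - P = S_0 * exp(-qT) - K * exp(-rT).
S_0 * exp(-qT) = 86.8000 * 0.99401796 = 86.28075928
K * exp(-rT) = 76.8700 * 0.94176453 = 72.39343970
C = P + S*exp(-qT) - K*exp(-rT)
C = 0.4813 + 86.28075928 - 72.39343970 = 14.3686


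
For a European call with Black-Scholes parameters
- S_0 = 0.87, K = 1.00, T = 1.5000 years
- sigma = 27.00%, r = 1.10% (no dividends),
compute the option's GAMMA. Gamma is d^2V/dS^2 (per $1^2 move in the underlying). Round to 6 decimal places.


Answer: Gamma = 1.357612

Derivation:
d1 = -0.2058994729; d2 = -0.5365805882
phi(d1) = 0.3905747801; exp(-qT) = 1.0000000000; exp(-rT) = 0.9836353794
Gamma = exp(-qT) * phi(d1) / (S * sigma * sqrt(T)) = 1.0000000000 * 0.3905747801 / (0.8700 * 0.2700 * 1.2247448714) = 1.357612


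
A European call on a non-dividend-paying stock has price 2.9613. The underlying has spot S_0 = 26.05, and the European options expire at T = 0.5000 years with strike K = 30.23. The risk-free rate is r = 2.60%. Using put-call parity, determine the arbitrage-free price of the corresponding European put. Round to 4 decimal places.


Put-call parity: C - P = S_0 * exp(-qT) - K * exp(-rT).
S_0 * exp(-qT) = 26.0500 * 1.00000000 = 26.05000000
K * exp(-rT) = 30.2300 * 0.98708414 = 29.83955340
P = C - S*exp(-qT) + K*exp(-rT)
P = 2.9613 - 26.05000000 + 29.83955340 = 6.7509

Answer: Put price = 6.7509


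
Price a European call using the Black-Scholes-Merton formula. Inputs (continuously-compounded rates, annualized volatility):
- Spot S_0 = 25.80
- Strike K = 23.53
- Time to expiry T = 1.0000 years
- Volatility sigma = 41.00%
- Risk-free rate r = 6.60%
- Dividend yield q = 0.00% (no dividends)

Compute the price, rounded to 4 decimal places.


d1 = (ln(S/K) + (r - q + 0.5*sigma^2) * T) / (sigma * sqrt(T)) = 0.59060558
d2 = d1 - sigma * sqrt(T) = 0.18060558
exp(-rT) = 0.93613086; exp(-qT) = 1.00000000
C = S_0 * exp(-qT) * N(d1) - K * exp(-rT) * N(d2)
N(d1) = 0.72260764; N(d2) = 0.57166141
C = 25.8000 * 1.00000000 * 0.72260764 - 23.5300 * 0.93613086 * 0.57166141 = 6.0512

Answer: Price = 6.0512


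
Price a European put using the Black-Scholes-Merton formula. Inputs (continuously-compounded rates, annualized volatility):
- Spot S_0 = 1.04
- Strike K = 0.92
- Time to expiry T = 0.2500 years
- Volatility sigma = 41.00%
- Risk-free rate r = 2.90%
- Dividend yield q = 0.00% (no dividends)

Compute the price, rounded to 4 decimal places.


Answer: Price = 0.0318

Derivation:
d1 = (ln(S/K) + (r - q + 0.5*sigma^2) * T) / (sigma * sqrt(T)) = 0.73592596
d2 = d1 - sigma * sqrt(T) = 0.53092596
exp(-rT) = 0.99277622; exp(-qT) = 1.00000000
P = K * exp(-rT) * N(-d2) - S_0 * exp(-qT) * N(-d1)
N(-d1) = 0.23088788; N(-d2) = 0.29773504
P = 0.9200 * 0.99277622 * 0.29773504 - 1.0400 * 1.00000000 * 0.23088788 = 0.0318


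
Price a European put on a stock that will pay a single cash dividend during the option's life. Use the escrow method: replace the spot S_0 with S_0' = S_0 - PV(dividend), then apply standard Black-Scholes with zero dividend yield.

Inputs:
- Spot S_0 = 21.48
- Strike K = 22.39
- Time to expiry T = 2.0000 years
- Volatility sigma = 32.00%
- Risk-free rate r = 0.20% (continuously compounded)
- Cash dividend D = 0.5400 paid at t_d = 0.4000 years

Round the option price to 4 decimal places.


Answer: Price = 4.5871

Derivation:
PV(D) = D * exp(-r * t_d) = 0.5400 * 0.99920032 = 0.53956817
S_0' = S_0 - PV(D) = 21.4800 - 0.53956817 = 20.94043183
d1 = (ln(S_0'/K) + (r + sigma^2/2)*T) / (sigma*sqrt(T)) = 0.08721145
d2 = d1 - sigma*sqrt(T) = -0.36533689
exp(-rT) = 0.99600799
N(-d1) = 0.46525172; N(-d2) = 0.64257003
P = K * exp(-rT) * N(-d2) - S_0' * N(-d1) = 22.3900 * 0.99600799 * 0.64257003 - 20.94043183 * 0.46525172 = 4.5871


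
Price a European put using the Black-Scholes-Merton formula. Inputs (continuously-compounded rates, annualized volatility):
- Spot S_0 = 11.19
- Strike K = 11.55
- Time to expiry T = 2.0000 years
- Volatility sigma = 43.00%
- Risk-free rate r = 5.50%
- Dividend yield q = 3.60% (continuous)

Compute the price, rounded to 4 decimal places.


d1 = (ln(S/K) + (r - q + 0.5*sigma^2) * T) / (sigma * sqrt(T)) = 0.31447355
d2 = d1 - sigma * sqrt(T) = -0.29363828
exp(-rT) = 0.89583414; exp(-qT) = 0.93053090
P = K * exp(-rT) * N(-d2) - S_0 * exp(-qT) * N(-d1)
N(-d1) = 0.37658070; N(-d2) = 0.61548284
P = 11.5500 * 0.89583414 * 0.61548284 - 11.1900 * 0.93053090 * 0.37658070 = 2.4471

Answer: Price = 2.4471


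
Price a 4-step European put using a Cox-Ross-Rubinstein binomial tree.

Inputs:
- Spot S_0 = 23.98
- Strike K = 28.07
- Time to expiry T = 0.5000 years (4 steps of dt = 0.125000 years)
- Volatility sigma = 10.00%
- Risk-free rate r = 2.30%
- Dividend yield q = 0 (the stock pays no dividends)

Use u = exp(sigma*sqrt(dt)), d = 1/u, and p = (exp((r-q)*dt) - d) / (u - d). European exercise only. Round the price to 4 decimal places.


Answer: Price = V(0,0) = 3.7690

Derivation:
dt = T/N = 0.125000
u = exp(sigma*sqrt(dt)) = 1.035988; d = 1/u = 0.965262
p = (exp((r-q)*dt) - d) / (u - d) = 0.531871
Discount per step: exp(-r*dt) = 0.997129
Stock lattice S(k, i) with i counting down-moves:
  k=0: S(0,0) = 23.9800
  k=1: S(1,0) = 24.8430; S(1,1) = 23.1470
  k=2: S(2,0) = 25.7370; S(2,1) = 23.9800; S(2,2) = 22.3429
  k=3: S(3,0) = 26.6632; S(3,1) = 24.8430; S(3,2) = 23.1470; S(3,3) = 21.5668
  k=4: S(4,0) = 27.6228; S(4,1) = 25.7370; S(4,2) = 23.9800; S(4,3) = 22.3429; S(4,4) = 20.8176
Terminal payoffs V(N, i) = max(K - S_T, 0):
  V(4,0) = 0.447200; V(4,1) = 2.332970; V(4,2) = 4.090000; V(4,3) = 5.727080; V(4,4) = 7.252400
Backward induction: V(k, i) = exp(-r*dt) * [p * V(k+1, i) + (1-p) * V(k+1, i+1)].
  V(3,0) = exp(-r*dt) * [p*0.447200 + (1-p)*2.332970] = 1.326166
  V(3,1) = exp(-r*dt) * [p*2.332970 + (1-p)*4.090000] = 3.146428
  V(3,2) = exp(-r*dt) * [p*4.090000 + (1-p)*5.727080] = 4.842423
  V(3,3) = exp(-r*dt) * [p*5.727080 + (1-p)*7.252400] = 6.422635
  V(2,0) = exp(-r*dt) * [p*1.326166 + (1-p)*3.146428] = 2.172030
  V(2,1) = exp(-r*dt) * [p*3.146428 + (1-p)*4.842423] = 3.929061
  V(2,2) = exp(-r*dt) * [p*4.842423 + (1-p)*6.422635] = 5.566141
  V(1,0) = exp(-r*dt) * [p*2.172030 + (1-p)*3.929061] = 2.985951
  V(1,1) = exp(-r*dt) * [p*3.929061 + (1-p)*5.566141] = 4.681946
  V(0,0) = exp(-r*dt) * [p*2.985951 + (1-p)*4.681946] = 3.769044


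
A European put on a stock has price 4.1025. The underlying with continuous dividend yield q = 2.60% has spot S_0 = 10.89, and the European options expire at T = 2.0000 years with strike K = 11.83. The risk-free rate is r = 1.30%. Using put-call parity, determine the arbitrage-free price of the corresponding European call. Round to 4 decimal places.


Answer: Call price = 2.9143

Derivation:
Put-call parity: C - P = S_0 * exp(-qT) - K * exp(-rT).
S_0 * exp(-qT) = 10.8900 * 0.94932887 = 10.33819136
K * exp(-rT) = 11.8300 * 0.97433509 = 11.52638411
C = P + S*exp(-qT) - K*exp(-rT)
C = 4.1025 + 10.33819136 - 11.52638411 = 2.9143


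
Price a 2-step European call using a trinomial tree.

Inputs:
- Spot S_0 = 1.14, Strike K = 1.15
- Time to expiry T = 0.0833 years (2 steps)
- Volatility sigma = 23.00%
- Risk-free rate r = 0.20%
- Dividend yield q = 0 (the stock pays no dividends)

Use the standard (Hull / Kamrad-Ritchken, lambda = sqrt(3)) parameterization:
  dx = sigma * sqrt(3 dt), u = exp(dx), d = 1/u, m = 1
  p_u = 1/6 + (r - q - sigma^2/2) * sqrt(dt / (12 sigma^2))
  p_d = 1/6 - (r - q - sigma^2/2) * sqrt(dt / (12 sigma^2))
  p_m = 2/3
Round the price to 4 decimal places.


Answer: Price = V(0,0) = 0.0234

Derivation:
dt = T/N = 0.041650; dx = sigma*sqrt(3*dt) = 0.081301
u = exp(dx) = 1.084697; d = 1/u = 0.921916
p_u = 0.160404, p_m = 0.666667, p_d = 0.172929
Discount per step: exp(-r*dt) = 0.999917
Stock lattice S(k, j) with j the centered position index:
  k=0: S(0,+0) = 1.1400
  k=1: S(1,-1) = 1.0510; S(1,+0) = 1.1400; S(1,+1) = 1.2366
  k=2: S(2,-2) = 0.9689; S(2,-1) = 1.0510; S(2,+0) = 1.1400; S(2,+1) = 1.2366; S(2,+2) = 1.3413
Terminal payoffs V(N, j) = max(S_T - K, 0):
  V(2,-2) = 0.000000; V(2,-1) = 0.000000; V(2,+0) = 0.000000; V(2,+1) = 0.086555; V(2,+2) = 0.191288
Backward induction: V(k, j) = exp(-r*dt) * [p_u * V(k+1, j+1) + p_m * V(k+1, j) + p_d * V(k+1, j-1)]
  V(1,-1) = exp(-r*dt) * [p_u*0.000000 + p_m*0.000000 + p_d*0.000000] = 0.000000
  V(1,+0) = exp(-r*dt) * [p_u*0.086555 + p_m*0.000000 + p_d*0.000000] = 0.013883
  V(1,+1) = exp(-r*dt) * [p_u*0.191288 + p_m*0.086555 + p_d*0.000000] = 0.088379
  V(0,+0) = exp(-r*dt) * [p_u*0.088379 + p_m*0.013883 + p_d*0.000000] = 0.023429


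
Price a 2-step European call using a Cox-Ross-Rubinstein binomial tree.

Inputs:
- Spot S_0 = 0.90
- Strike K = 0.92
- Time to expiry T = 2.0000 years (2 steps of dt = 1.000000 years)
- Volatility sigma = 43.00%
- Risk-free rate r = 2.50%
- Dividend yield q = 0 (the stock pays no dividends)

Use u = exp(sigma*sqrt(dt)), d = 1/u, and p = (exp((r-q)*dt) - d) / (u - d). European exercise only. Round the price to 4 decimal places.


dt = T/N = 1.000000
u = exp(sigma*sqrt(dt)) = 1.537258; d = 1/u = 0.650509
p = (exp((r-q)*dt) - d) / (u - d) = 0.422675
Discount per step: exp(-r*dt) = 0.975310
Stock lattice S(k, i) with i counting down-moves:
  k=0: S(0,0) = 0.9000
  k=1: S(1,0) = 1.3835; S(1,1) = 0.5855
  k=2: S(2,0) = 2.1268; S(2,1) = 0.9000; S(2,2) = 0.3808
Terminal payoffs V(N, i) = max(S_T - K, 0):
  V(2,0) = 1.206845; V(2,1) = 0.000000; V(2,2) = 0.000000
Backward induction: V(k, i) = exp(-r*dt) * [p * V(k+1, i) + (1-p) * V(k+1, i+1)].
  V(1,0) = exp(-r*dt) * [p*1.206845 + (1-p)*0.000000] = 0.497508
  V(1,1) = exp(-r*dt) * [p*0.000000 + (1-p)*0.000000] = 0.000000
  V(0,0) = exp(-r*dt) * [p*0.497508 + (1-p)*0.000000] = 0.205092

Answer: Price = V(0,0) = 0.2051


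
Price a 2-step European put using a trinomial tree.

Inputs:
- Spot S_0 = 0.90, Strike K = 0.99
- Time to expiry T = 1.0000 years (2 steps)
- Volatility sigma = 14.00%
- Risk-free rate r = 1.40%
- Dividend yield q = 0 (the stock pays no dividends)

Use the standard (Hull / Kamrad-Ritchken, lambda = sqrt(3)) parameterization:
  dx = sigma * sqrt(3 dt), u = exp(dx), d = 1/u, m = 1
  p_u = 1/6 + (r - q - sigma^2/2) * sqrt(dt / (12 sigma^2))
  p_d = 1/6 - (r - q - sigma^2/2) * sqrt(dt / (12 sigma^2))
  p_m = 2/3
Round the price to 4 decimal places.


dt = T/N = 0.500000; dx = sigma*sqrt(3*dt) = 0.171464
u = exp(dx) = 1.187042; d = 1/u = 0.842430
p_u = 0.172790, p_m = 0.666667, p_d = 0.160543
Discount per step: exp(-r*dt) = 0.993024
Stock lattice S(k, j) with j the centered position index:
  k=0: S(0,+0) = 0.9000
  k=1: S(1,-1) = 0.7582; S(1,+0) = 0.9000; S(1,+1) = 1.0683
  k=2: S(2,-2) = 0.6387; S(2,-1) = 0.7582; S(2,+0) = 0.9000; S(2,+1) = 1.0683; S(2,+2) = 1.2682
Terminal payoffs V(N, j) = max(K - S_T, 0):
  V(2,-2) = 0.351280; V(2,-1) = 0.231813; V(2,+0) = 0.090000; V(2,+1) = 0.000000; V(2,+2) = 0.000000
Backward induction: V(k, j) = exp(-r*dt) * [p_u * V(k+1, j+1) + p_m * V(k+1, j) + p_d * V(k+1, j-1)]
  V(1,-1) = exp(-r*dt) * [p_u*0.090000 + p_m*0.231813 + p_d*0.351280] = 0.224909
  V(1,+0) = exp(-r*dt) * [p_u*0.000000 + p_m*0.090000 + p_d*0.231813] = 0.096538
  V(1,+1) = exp(-r*dt) * [p_u*0.000000 + p_m*0.000000 + p_d*0.090000] = 0.014348
  V(0,+0) = exp(-r*dt) * [p_u*0.014348 + p_m*0.096538 + p_d*0.224909] = 0.102227

Answer: Price = V(0,0) = 0.1022


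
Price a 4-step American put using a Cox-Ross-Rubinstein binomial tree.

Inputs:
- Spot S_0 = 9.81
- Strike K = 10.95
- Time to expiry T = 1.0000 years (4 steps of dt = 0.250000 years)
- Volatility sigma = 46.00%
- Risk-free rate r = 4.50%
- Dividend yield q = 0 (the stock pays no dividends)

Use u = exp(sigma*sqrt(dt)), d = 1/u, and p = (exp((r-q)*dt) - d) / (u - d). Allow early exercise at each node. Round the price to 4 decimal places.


dt = T/N = 0.250000
u = exp(sigma*sqrt(dt)) = 1.258600; d = 1/u = 0.794534
p = (exp((r-q)*dt) - d) / (u - d) = 0.467131
Discount per step: exp(-r*dt) = 0.988813
Stock lattice S(k, i) with i counting down-moves:
  k=0: S(0,0) = 9.8100
  k=1: S(1,0) = 12.3469; S(1,1) = 7.7944
  k=2: S(2,0) = 15.5398; S(2,1) = 9.8100; S(2,2) = 6.1929
  k=3: S(3,0) = 19.5583; S(3,1) = 12.3469; S(3,2) = 7.7944; S(3,3) = 4.9205
  k=4: S(4,0) = 24.6161; S(4,1) = 15.5398; S(4,2) = 9.8100; S(4,3) = 6.1929; S(4,4) = 3.9095
Terminal payoffs V(N, i) = max(K - S_T, 0):
  V(4,0) = 0.000000; V(4,1) = 0.000000; V(4,2) = 1.140000; V(4,3) = 4.757107; V(4,4) = 7.040528
Backward induction: V(k, i) = exp(-r*dt) * [p * V(k+1, i) + (1-p) * V(k+1, i+1)]; then take max(V_cont, immediate exercise) for American.
  V(3,0) = exp(-r*dt) * [p*0.000000 + (1-p)*0.000000] = 0.000000; exercise = 0.000000; V(3,0) = max -> 0.000000
  V(3,1) = exp(-r*dt) * [p*0.000000 + (1-p)*1.140000] = 0.600675; exercise = 0.000000; V(3,1) = max -> 0.600675
  V(3,2) = exp(-r*dt) * [p*1.140000 + (1-p)*4.757107] = 3.033128; exercise = 3.155625; V(3,2) = max -> 3.155625
  V(3,3) = exp(-r*dt) * [p*4.757107 + (1-p)*7.040528] = 5.907042; exercise = 6.029539; V(3,3) = max -> 6.029539
  V(2,0) = exp(-r*dt) * [p*0.000000 + (1-p)*0.600675] = 0.316500; exercise = 0.000000; V(2,0) = max -> 0.316500
  V(2,1) = exp(-r*dt) * [p*0.600675 + (1-p)*3.155625] = 1.940178; exercise = 1.140000; V(2,1) = max -> 1.940178
  V(2,2) = exp(-r*dt) * [p*3.155625 + (1-p)*6.029539] = 4.634610; exercise = 4.757107; V(2,2) = max -> 4.757107
  V(1,0) = exp(-r*dt) * [p*0.316500 + (1-p)*1.940178] = 1.168487; exercise = 0.000000; V(1,0) = max -> 1.168487
  V(1,1) = exp(-r*dt) * [p*1.940178 + (1-p)*4.757107] = 3.402735; exercise = 3.155625; V(1,1) = max -> 3.402735
  V(0,0) = exp(-r*dt) * [p*1.168487 + (1-p)*3.402735] = 2.332657; exercise = 1.140000; V(0,0) = max -> 2.332657

Answer: Price = V(0,0) = 2.3327


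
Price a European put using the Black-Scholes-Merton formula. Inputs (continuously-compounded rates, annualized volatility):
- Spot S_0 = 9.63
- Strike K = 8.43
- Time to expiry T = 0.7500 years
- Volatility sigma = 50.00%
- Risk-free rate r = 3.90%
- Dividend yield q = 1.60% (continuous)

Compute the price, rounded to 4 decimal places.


Answer: Price = 0.9420

Derivation:
d1 = (ln(S/K) + (r - q + 0.5*sigma^2) * T) / (sigma * sqrt(T)) = 0.56369352
d2 = d1 - sigma * sqrt(T) = 0.13068082
exp(-rT) = 0.97117364; exp(-qT) = 0.98807171
P = K * exp(-rT) * N(-d2) - S_0 * exp(-qT) * N(-d1)
N(-d1) = 0.28648136; N(-d2) = 0.44801390
P = 8.4300 * 0.97117364 * 0.44801390 - 9.6300 * 0.98807171 * 0.28648136 = 0.9420


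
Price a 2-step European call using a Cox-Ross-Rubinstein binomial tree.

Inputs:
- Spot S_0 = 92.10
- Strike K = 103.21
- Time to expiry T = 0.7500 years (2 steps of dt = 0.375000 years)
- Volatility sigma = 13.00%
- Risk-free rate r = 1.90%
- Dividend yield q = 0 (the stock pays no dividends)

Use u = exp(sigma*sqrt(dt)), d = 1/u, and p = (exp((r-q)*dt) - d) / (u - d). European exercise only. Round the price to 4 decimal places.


dt = T/N = 0.375000
u = exp(sigma*sqrt(dt)) = 1.082863; d = 1/u = 0.923478
p = (exp((r-q)*dt) - d) / (u - d) = 0.524971
Discount per step: exp(-r*dt) = 0.992900
Stock lattice S(k, i) with i counting down-moves:
  k=0: S(0,0) = 92.1000
  k=1: S(1,0) = 99.7317; S(1,1) = 85.0523
  k=2: S(2,0) = 107.9957; S(2,1) = 92.1000; S(2,2) = 78.5439
Terminal payoffs V(N, i) = max(S_T - K, 0):
  V(2,0) = 4.785739; V(2,1) = 0.000000; V(2,2) = 0.000000
Backward induction: V(k, i) = exp(-r*dt) * [p * V(k+1, i) + (1-p) * V(k+1, i+1)].
  V(1,0) = exp(-r*dt) * [p*4.785739 + (1-p)*0.000000] = 2.494538
  V(1,1) = exp(-r*dt) * [p*0.000000 + (1-p)*0.000000] = 0.000000
  V(0,0) = exp(-r*dt) * [p*2.494538 + (1-p)*0.000000] = 1.300263

Answer: Price = V(0,0) = 1.3003


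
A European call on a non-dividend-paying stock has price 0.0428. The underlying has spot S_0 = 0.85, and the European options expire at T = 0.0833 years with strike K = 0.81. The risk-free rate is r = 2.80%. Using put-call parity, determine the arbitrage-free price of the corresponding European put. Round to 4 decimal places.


Put-call parity: C - P = S_0 * exp(-qT) - K * exp(-rT).
S_0 * exp(-qT) = 0.8500 * 1.00000000 = 0.85000000
K * exp(-rT) = 0.8100 * 0.99767032 = 0.80811296
P = C - S*exp(-qT) + K*exp(-rT)
P = 0.0428 - 0.85000000 + 0.80811296 = 0.0009

Answer: Put price = 0.0009


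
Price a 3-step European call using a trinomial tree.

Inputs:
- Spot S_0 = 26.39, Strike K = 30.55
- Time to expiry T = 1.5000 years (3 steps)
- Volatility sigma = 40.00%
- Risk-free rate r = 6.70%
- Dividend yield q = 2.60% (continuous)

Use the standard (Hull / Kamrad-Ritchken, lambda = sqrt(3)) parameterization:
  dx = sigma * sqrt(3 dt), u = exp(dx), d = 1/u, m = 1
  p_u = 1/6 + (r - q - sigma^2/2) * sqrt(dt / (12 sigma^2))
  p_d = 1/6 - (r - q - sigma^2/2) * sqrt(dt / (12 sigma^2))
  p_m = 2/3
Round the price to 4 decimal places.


dt = T/N = 0.500000; dx = sigma*sqrt(3*dt) = 0.489898
u = exp(dx) = 1.632150; d = 1/u = 0.612689
p_u = 0.146765, p_m = 0.666667, p_d = 0.186569
Discount per step: exp(-r*dt) = 0.967055
Stock lattice S(k, j) with j the centered position index:
  k=0: S(0,+0) = 26.3900
  k=1: S(1,-1) = 16.1689; S(1,+0) = 26.3900; S(1,+1) = 43.0724
  k=2: S(2,-2) = 9.9065; S(2,-1) = 16.1689; S(2,+0) = 26.3900; S(2,+1) = 43.0724; S(2,+2) = 70.3007
  k=3: S(3,-3) = 6.0696; S(3,-2) = 9.9065; S(3,-1) = 16.1689; S(3,+0) = 26.3900; S(3,+1) = 43.0724; S(3,+2) = 70.3007; S(3,+3) = 114.7412
Terminal payoffs V(N, j) = max(S_T - K, 0):
  V(3,-3) = 0.000000; V(3,-2) = 0.000000; V(3,-1) = 0.000000; V(3,+0) = 0.000000; V(3,+1) = 12.522429; V(3,+2) = 39.750650; V(3,+3) = 84.191181
Backward induction: V(k, j) = exp(-r*dt) * [p_u * V(k+1, j+1) + p_m * V(k+1, j) + p_d * V(k+1, j-1)]
  V(2,-2) = exp(-r*dt) * [p_u*0.000000 + p_m*0.000000 + p_d*0.000000] = 0.000000
  V(2,-1) = exp(-r*dt) * [p_u*0.000000 + p_m*0.000000 + p_d*0.000000] = 0.000000
  V(2,+0) = exp(-r*dt) * [p_u*12.522429 + p_m*0.000000 + p_d*0.000000] = 1.777301
  V(2,+1) = exp(-r*dt) * [p_u*39.750650 + p_m*12.522429 + p_d*0.000000] = 13.715037
  V(2,+2) = exp(-r*dt) * [p_u*84.191181 + p_m*39.750650 + p_d*12.522429] = 39.835902
  V(1,-1) = exp(-r*dt) * [p_u*1.777301 + p_m*0.000000 + p_d*0.000000] = 0.252251
  V(1,+0) = exp(-r*dt) * [p_u*13.715037 + p_m*1.777301 + p_d*0.000000] = 3.092398
  V(1,+1) = exp(-r*dt) * [p_u*39.835902 + p_m*13.715037 + p_d*1.777301] = 14.816679
  V(0,+0) = exp(-r*dt) * [p_u*14.816679 + p_m*3.092398 + p_d*0.252251] = 4.142113

Answer: Price = V(0,0) = 4.1421


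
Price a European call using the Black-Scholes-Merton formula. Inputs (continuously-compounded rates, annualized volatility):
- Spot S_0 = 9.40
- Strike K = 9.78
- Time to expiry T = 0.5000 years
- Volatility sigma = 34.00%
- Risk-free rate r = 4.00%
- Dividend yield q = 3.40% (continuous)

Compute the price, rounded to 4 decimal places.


Answer: Price = 0.7387

Derivation:
d1 = (ln(S/K) + (r - q + 0.5*sigma^2) * T) / (sigma * sqrt(T)) = -0.03215171
d2 = d1 - sigma * sqrt(T) = -0.27256801
exp(-rT) = 0.98019867; exp(-qT) = 0.98314368
C = S_0 * exp(-qT) * N(d1) - K * exp(-rT) * N(d2)
N(d1) = 0.48717553; N(d2) = 0.39259265
C = 9.4000 * 0.98314368 * 0.48717553 - 9.7800 * 0.98019867 * 0.39259265 = 0.7387


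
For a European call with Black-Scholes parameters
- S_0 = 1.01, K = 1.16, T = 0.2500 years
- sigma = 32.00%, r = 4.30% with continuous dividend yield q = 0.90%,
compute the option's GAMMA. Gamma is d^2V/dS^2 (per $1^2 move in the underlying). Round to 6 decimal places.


d1 = -0.7323104642; d2 = -0.8923104642
phi(d1) = 0.3051115471; exp(-qT) = 0.9977525294; exp(-rT) = 0.9893075748
Gamma = exp(-qT) * phi(d1) / (S * sigma * sqrt(T)) = 0.9977525294 * 0.3051115471 / (1.0100 * 0.3200 * 0.5000000000) = 1.883823

Answer: Gamma = 1.883823


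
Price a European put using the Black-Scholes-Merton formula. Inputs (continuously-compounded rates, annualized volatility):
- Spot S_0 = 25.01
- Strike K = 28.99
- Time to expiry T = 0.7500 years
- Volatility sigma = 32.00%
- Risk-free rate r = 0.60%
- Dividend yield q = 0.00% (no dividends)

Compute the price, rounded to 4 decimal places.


d1 = (ln(S/K) + (r - q + 0.5*sigma^2) * T) / (sigma * sqrt(T)) = -0.37807493
d2 = d1 - sigma * sqrt(T) = -0.65520306
exp(-rT) = 0.99551011; exp(-qT) = 1.00000000
P = K * exp(-rT) * N(-d2) - S_0 * exp(-qT) * N(-d1)
N(-d1) = 0.64731253; N(-d2) = 0.74383149
P = 28.9900 * 0.99551011 * 0.74383149 - 25.0100 * 1.00000000 * 0.64731253 = 5.2776

Answer: Price = 5.2776


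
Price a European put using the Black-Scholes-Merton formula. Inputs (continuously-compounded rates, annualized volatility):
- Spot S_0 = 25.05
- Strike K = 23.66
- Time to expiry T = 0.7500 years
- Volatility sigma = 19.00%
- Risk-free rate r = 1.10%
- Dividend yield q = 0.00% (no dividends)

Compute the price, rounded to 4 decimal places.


d1 = (ln(S/K) + (r - q + 0.5*sigma^2) * T) / (sigma * sqrt(T)) = 0.47935551
d2 = d1 - sigma * sqrt(T) = 0.31481068
exp(-rT) = 0.99178394; exp(-qT) = 1.00000000
P = K * exp(-rT) * N(-d2) - S_0 * exp(-qT) * N(-d1)
N(-d1) = 0.31584287; N(-d2) = 0.37645270
P = 23.6600 * 0.99178394 * 0.37645270 - 25.0500 * 1.00000000 * 0.31584287 = 0.9218

Answer: Price = 0.9218


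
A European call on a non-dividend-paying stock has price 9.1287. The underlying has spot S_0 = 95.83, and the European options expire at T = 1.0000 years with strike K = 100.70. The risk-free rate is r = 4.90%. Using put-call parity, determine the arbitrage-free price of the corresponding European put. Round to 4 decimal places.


Put-call parity: C - P = S_0 * exp(-qT) - K * exp(-rT).
S_0 * exp(-qT) = 95.8300 * 1.00000000 = 95.83000000
K * exp(-rT) = 100.7000 * 0.95218113 = 95.88463976
P = C - S*exp(-qT) + K*exp(-rT)
P = 9.1287 - 95.83000000 + 95.88463976 = 9.1833

Answer: Put price = 9.1833


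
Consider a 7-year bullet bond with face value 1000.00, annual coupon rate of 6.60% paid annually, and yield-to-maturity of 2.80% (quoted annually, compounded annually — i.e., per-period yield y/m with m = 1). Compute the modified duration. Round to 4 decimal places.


Coupon per period c = face * coupon_rate / m = 66.000000
Periods per year m = 1; per-period yield y/m = 0.028000
Number of cashflows N = 7
Cashflows (t years, CF_t, discount factor 1/(1+y/m)^(m*t), PV):
  t = 1.0000: CF_t = 66.000000, DF = 0.972763, PV = 64.202335
  t = 2.0000: CF_t = 66.000000, DF = 0.946267, PV = 62.453633
  t = 3.0000: CF_t = 66.000000, DF = 0.920493, PV = 60.752561
  t = 4.0000: CF_t = 66.000000, DF = 0.895422, PV = 59.097822
  t = 5.0000: CF_t = 66.000000, DF = 0.871033, PV = 57.488154
  t = 6.0000: CF_t = 66.000000, DF = 0.847308, PV = 55.922329
  t = 7.0000: CF_t = 1066.000000, DF = 0.824230, PV = 878.628734
Price P = sum_t PV_t = 1238.545568
First compute Macaulay numerator sum_t t * PV_t:
  t * PV_t at t = 1.0000: 64.202335
  t * PV_t at t = 2.0000: 124.907266
  t * PV_t at t = 3.0000: 182.257684
  t * PV_t at t = 4.0000: 236.391289
  t * PV_t at t = 5.0000: 287.440769
  t * PV_t at t = 6.0000: 335.533972
  t * PV_t at t = 7.0000: 6150.401139
Macaulay duration D = 7381.134453 / 1238.545568 = 5.959518
Modified duration = D / (1 + y/m) = 5.959518 / (1 + 0.028000) = 5.797196

Answer: Modified duration = 5.7972


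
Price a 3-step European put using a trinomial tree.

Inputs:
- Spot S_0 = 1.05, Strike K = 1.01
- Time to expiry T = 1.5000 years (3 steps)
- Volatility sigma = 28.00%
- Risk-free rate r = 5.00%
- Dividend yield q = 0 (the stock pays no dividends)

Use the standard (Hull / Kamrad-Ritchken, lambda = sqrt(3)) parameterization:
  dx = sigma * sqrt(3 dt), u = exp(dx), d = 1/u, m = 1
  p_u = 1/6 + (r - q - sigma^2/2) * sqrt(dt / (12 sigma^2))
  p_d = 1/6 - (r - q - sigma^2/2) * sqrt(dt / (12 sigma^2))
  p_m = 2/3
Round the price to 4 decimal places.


dt = T/N = 0.500000; dx = sigma*sqrt(3*dt) = 0.342929
u = exp(dx) = 1.409068; d = 1/u = 0.709689
p_u = 0.174540, p_m = 0.666667, p_d = 0.158793
Discount per step: exp(-r*dt) = 0.975310
Stock lattice S(k, j) with j the centered position index:
  k=0: S(0,+0) = 1.0500
  k=1: S(1,-1) = 0.7452; S(1,+0) = 1.0500; S(1,+1) = 1.4795
  k=2: S(2,-2) = 0.5288; S(2,-1) = 0.7452; S(2,+0) = 1.0500; S(2,+1) = 1.4795; S(2,+2) = 2.0847
  k=3: S(3,-3) = 0.3753; S(3,-2) = 0.5288; S(3,-1) = 0.7452; S(3,+0) = 1.0500; S(3,+1) = 1.4795; S(3,+2) = 2.0847; S(3,+3) = 2.9375
Terminal payoffs V(N, j) = max(K - S_T, 0):
  V(3,-3) = 0.634687; V(3,-2) = 0.481159; V(3,-1) = 0.264827; V(3,+0) = 0.000000; V(3,+1) = 0.000000; V(3,+2) = 0.000000; V(3,+3) = 0.000000
Backward induction: V(k, j) = exp(-r*dt) * [p_u * V(k+1, j+1) + p_m * V(k+1, j) + p_d * V(k+1, j-1)]
  V(2,-2) = exp(-r*dt) * [p_u*0.264827 + p_m*0.481159 + p_d*0.634687] = 0.456230
  V(2,-1) = exp(-r*dt) * [p_u*0.000000 + p_m*0.264827 + p_d*0.481159] = 0.246710
  V(2,+0) = exp(-r*dt) * [p_u*0.000000 + p_m*0.000000 + p_d*0.264827] = 0.041014
  V(2,+1) = exp(-r*dt) * [p_u*0.000000 + p_m*0.000000 + p_d*0.000000] = 0.000000
  V(2,+2) = exp(-r*dt) * [p_u*0.000000 + p_m*0.000000 + p_d*0.000000] = 0.000000
  V(1,-1) = exp(-r*dt) * [p_u*0.041014 + p_m*0.246710 + p_d*0.456230] = 0.238052
  V(1,+0) = exp(-r*dt) * [p_u*0.000000 + p_m*0.041014 + p_d*0.246710] = 0.064877
  V(1,+1) = exp(-r*dt) * [p_u*0.000000 + p_m*0.000000 + p_d*0.041014] = 0.006352
  V(0,+0) = exp(-r*dt) * [p_u*0.006352 + p_m*0.064877 + p_d*0.238052] = 0.080132

Answer: Price = V(0,0) = 0.0801


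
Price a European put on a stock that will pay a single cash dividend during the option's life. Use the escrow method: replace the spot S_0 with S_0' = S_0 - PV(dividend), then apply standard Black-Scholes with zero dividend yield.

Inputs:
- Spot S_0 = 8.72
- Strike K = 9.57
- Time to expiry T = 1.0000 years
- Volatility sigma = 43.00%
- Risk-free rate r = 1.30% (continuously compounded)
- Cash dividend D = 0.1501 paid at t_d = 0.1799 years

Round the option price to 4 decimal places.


PV(D) = D * exp(-r * t_d) = 0.1501 * 0.99766403 = 0.14974937
S_0' = S_0 - PV(D) = 8.7200 - 0.14974937 = 8.57025063
d1 = (ln(S_0'/K) + (r + sigma^2/2)*T) / (sigma*sqrt(T)) = -0.01136332
d2 = d1 - sigma*sqrt(T) = -0.44136332
exp(-rT) = 0.98708414
N(-d1) = 0.50453321; N(-d2) = 0.67052500
P = K * exp(-rT) * N(-d2) - S_0' * N(-d1) = 9.5700 * 0.98708414 * 0.67052500 - 8.57025063 * 0.50453321 = 2.0101

Answer: Price = 2.0101


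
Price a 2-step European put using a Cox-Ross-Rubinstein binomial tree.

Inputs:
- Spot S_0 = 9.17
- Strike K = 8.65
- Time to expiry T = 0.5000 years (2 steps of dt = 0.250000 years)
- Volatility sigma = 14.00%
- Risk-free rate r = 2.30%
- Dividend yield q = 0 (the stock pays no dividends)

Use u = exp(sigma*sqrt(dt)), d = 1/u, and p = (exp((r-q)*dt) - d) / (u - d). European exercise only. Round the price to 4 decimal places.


dt = T/N = 0.250000
u = exp(sigma*sqrt(dt)) = 1.072508; d = 1/u = 0.932394
p = (exp((r-q)*dt) - d) / (u - d) = 0.523663
Discount per step: exp(-r*dt) = 0.994266
Stock lattice S(k, i) with i counting down-moves:
  k=0: S(0,0) = 9.1700
  k=1: S(1,0) = 9.8349; S(1,1) = 8.5501
  k=2: S(2,0) = 10.5480; S(2,1) = 9.1700; S(2,2) = 7.9720
Terminal payoffs V(N, i) = max(K - S_T, 0):
  V(2,0) = 0.000000; V(2,1) = 0.000000; V(2,2) = 0.677985
Backward induction: V(k, i) = exp(-r*dt) * [p * V(k+1, i) + (1-p) * V(k+1, i+1)].
  V(1,0) = exp(-r*dt) * [p*0.000000 + (1-p)*0.000000] = 0.000000
  V(1,1) = exp(-r*dt) * [p*0.000000 + (1-p)*0.677985] = 0.321098
  V(0,0) = exp(-r*dt) * [p*0.000000 + (1-p)*0.321098] = 0.152074

Answer: Price = V(0,0) = 0.1521


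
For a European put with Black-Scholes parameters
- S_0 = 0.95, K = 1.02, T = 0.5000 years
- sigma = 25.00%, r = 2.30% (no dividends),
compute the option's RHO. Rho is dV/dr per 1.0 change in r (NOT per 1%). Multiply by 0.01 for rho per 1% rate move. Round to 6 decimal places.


d1 = -0.2487370952; d2 = -0.4255137905
phi(d1) = 0.3867899089; exp(-qT) = 1.0000000000; exp(-rT) = 0.9885658722
N(-d2) = 0.6647689146
Rho = -K*T*exp(-rT)*N(-d2) = -1.0200 * 0.5000 * 0.9885658722 * 0.6647689146 = -0.335156

Answer: Rho = -0.335156


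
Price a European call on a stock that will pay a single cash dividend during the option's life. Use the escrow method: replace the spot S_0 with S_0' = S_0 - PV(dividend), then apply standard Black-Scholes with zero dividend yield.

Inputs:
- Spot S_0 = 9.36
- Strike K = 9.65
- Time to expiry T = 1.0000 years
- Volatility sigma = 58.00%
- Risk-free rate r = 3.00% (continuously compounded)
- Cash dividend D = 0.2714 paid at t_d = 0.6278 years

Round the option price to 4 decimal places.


Answer: Price = 1.9730

Derivation:
PV(D) = D * exp(-r * t_d) = 0.2714 * 0.98134225 = 0.26633629
S_0' = S_0 - PV(D) = 9.3600 - 0.26633629 = 9.09366371
d1 = (ln(S_0'/K) + (r + sigma^2/2)*T) / (sigma*sqrt(T)) = 0.23934476
d2 = d1 - sigma*sqrt(T) = -0.34065524
exp(-rT) = 0.97044553
N(d1) = 0.59458087; N(d2) = 0.36668157
C = S_0' * N(d1) - K * exp(-rT) * N(d2) = 9.09366371 * 0.59458087 - 9.6500 * 0.97044553 * 0.36668157 = 1.9730


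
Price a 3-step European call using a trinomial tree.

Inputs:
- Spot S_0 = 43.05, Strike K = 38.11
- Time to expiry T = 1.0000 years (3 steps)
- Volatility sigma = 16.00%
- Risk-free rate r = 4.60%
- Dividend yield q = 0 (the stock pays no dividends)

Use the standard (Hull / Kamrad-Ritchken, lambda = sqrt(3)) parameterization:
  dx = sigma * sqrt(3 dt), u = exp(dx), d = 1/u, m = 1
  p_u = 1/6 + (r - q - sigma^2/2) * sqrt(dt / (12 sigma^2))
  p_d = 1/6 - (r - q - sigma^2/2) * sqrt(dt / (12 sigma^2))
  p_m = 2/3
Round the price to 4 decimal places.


dt = T/N = 0.333333; dx = sigma*sqrt(3*dt) = 0.160000
u = exp(dx) = 1.173511; d = 1/u = 0.852144
p_u = 0.201250, p_m = 0.666667, p_d = 0.132083
Discount per step: exp(-r*dt) = 0.984784
Stock lattice S(k, j) with j the centered position index:
  k=0: S(0,+0) = 43.0500
  k=1: S(1,-1) = 36.6848; S(1,+0) = 43.0500; S(1,+1) = 50.5196
  k=2: S(2,-2) = 31.2607; S(2,-1) = 36.6848; S(2,+0) = 43.0500; S(2,+1) = 50.5196; S(2,+2) = 59.2854
  k=3: S(3,-3) = 26.6386; S(3,-2) = 31.2607; S(3,-1) = 36.6848; S(3,+0) = 43.0500; S(3,+1) = 50.5196; S(3,+2) = 59.2854; S(3,+3) = 69.5720
Terminal payoffs V(N, j) = max(S_T - K, 0):
  V(3,-3) = 0.000000; V(3,-2) = 0.000000; V(3,-1) = 0.000000; V(3,+0) = 4.940000; V(3,+1) = 12.409643; V(3,+2) = 21.175350; V(3,+3) = 31.462003
Backward induction: V(k, j) = exp(-r*dt) * [p_u * V(k+1, j+1) + p_m * V(k+1, j) + p_d * V(k+1, j-1)]
  V(2,-2) = exp(-r*dt) * [p_u*0.000000 + p_m*0.000000 + p_d*0.000000] = 0.000000
  V(2,-1) = exp(-r*dt) * [p_u*4.940000 + p_m*0.000000 + p_d*0.000000] = 0.979047
  V(2,+0) = exp(-r*dt) * [p_u*12.409643 + p_m*4.940000 + p_d*0.000000] = 5.702659
  V(2,+1) = exp(-r*dt) * [p_u*21.175350 + p_m*12.409643 + p_d*4.940000] = 12.986466
  V(2,+2) = exp(-r*dt) * [p_u*31.462003 + p_m*21.175350 + p_d*12.409643] = 21.751640
  V(1,-1) = exp(-r*dt) * [p_u*5.702659 + p_m*0.979047 + p_d*0.000000] = 1.772963
  V(1,+0) = exp(-r*dt) * [p_u*12.986466 + p_m*5.702659 + p_d*0.979047] = 6.445030
  V(1,+1) = exp(-r*dt) * [p_u*21.751640 + p_m*12.986466 + p_d*5.702659] = 13.578578
  V(0,+0) = exp(-r*dt) * [p_u*13.578578 + p_m*6.445030 + p_d*1.772963] = 7.153029

Answer: Price = V(0,0) = 7.1530


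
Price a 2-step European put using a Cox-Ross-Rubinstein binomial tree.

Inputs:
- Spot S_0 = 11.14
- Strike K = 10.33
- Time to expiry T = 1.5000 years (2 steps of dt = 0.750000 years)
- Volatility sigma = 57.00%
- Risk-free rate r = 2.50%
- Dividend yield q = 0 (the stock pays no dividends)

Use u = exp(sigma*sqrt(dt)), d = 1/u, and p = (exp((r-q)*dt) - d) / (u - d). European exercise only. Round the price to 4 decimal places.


dt = T/N = 0.750000
u = exp(sigma*sqrt(dt)) = 1.638260; d = 1/u = 0.610404
p = (exp((r-q)*dt) - d) / (u - d) = 0.397452
Discount per step: exp(-r*dt) = 0.981425
Stock lattice S(k, i) with i counting down-moves:
  k=0: S(0,0) = 11.1400
  k=1: S(1,0) = 18.2502; S(1,1) = 6.7999
  k=2: S(2,0) = 29.8986; S(2,1) = 11.1400; S(2,2) = 4.1507
Terminal payoffs V(N, i) = max(K - S_T, 0):
  V(2,0) = 0.000000; V(2,1) = 0.000000; V(2,2) = 6.179315
Backward induction: V(k, i) = exp(-r*dt) * [p * V(k+1, i) + (1-p) * V(k+1, i+1)].
  V(1,0) = exp(-r*dt) * [p*0.000000 + (1-p)*0.000000] = 0.000000
  V(1,1) = exp(-r*dt) * [p*0.000000 + (1-p)*6.179315] = 3.654174
  V(0,0) = exp(-r*dt) * [p*0.000000 + (1-p)*3.654174] = 2.160917

Answer: Price = V(0,0) = 2.1609
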